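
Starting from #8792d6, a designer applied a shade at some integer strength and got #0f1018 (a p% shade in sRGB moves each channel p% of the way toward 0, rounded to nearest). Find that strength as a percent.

#8792d6 is rgb(135, 146, 214); #0f1018 is rgb(15, 16, 24).
On the B channel (widest range): 24 ≈ 214 + (p/100)(0 − 214), so p ≈ 100×(24 − 214)/(0 − 214) = -19000/-214 = 88.79.
p = 89 reproduces all three channels after rounding.

89%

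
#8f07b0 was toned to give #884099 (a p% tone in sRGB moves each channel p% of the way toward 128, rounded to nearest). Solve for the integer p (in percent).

#8f07b0 is rgb(143, 7, 176); #884099 is rgb(136, 64, 153).
On the G channel (widest range): 64 ≈ 7 + (p/100)(128 − 7), so p ≈ 100×(64 − 7)/(128 − 7) = 5700/121 = 47.11.
p = 47 reproduces all three channels after rounding.

47%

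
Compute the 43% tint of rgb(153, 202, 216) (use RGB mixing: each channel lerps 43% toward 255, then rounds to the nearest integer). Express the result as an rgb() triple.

rgb(197, 225, 233)

A 43% tint moves each channel 43% toward 255:
  R: 153 + 0.43×(255−153) = 153 + 43.86 = 196.86 → 197
  G: 202 + 22.79 = 224.79 → 225
  B: 216 + 0.43×(255−216) = 216 + 16.77 = 232.77 → 233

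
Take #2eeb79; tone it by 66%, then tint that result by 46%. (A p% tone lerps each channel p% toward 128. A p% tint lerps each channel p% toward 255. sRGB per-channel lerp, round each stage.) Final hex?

#2eeb79 is rgb(46, 235, 121).
A 66% tone moves each channel 66% toward 128:
  R: 46 + 54.12 = 100.12 → 100
  G: 235 − 70.62 = 164.38 → 164
  B: 121 + 0.66×(128−121) = 121 + 4.62 = 125.62 → 126
After the tone: rgb(100, 164, 126) = #64a47e.
Per channel, c → c + 0.46(255 − c):
  R: 100 + 0.46×(255−100) = 100 + 71.3 = 171.3 → 171
  G: 164 + 41.86 = 205.86 → 206
  B: 126 + 0.46×(255−126) = 126 + 59.34 = 185.34 → 185
rgb(171, 206, 185) = #abceb9.

#abceb9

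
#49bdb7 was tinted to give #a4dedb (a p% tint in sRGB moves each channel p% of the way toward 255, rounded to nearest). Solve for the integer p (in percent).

#49bdb7 is rgb(73, 189, 183); #a4dedb is rgb(164, 222, 219).
On the R channel (widest range): 164 ≈ 73 + (p/100)(255 − 73), so p ≈ 100×(164 − 73)/(255 − 73) = 9100/182 = 50.00.
p = 50 reproduces all three channels after rounding.

50%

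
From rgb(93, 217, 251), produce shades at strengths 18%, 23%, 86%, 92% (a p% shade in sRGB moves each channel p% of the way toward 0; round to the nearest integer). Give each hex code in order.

18%: (93 − 16.74 = 76.26→76, 217 − 39.06 = 177.94→178, 251 − 45.18 = 205.82→206) → #4CB2CE
23%: (93 − 21.39 = 71.61→72, 217 − 49.91 = 167.09→167, 251 − 57.73 = 193.27→193) → #48A7C1
86%: (93 − 79.98 = 13.02→13, 217 − 186.62 = 30.38→30, 251 − 215.86 = 35.14→35) → #0D1E23
92%: (93 − 85.56 = 7.44→7, 217 − 199.64 = 17.36→17, 251 − 230.92 = 20.08→20) → #071114

#4CB2CE, #48A7C1, #0D1E23, #071114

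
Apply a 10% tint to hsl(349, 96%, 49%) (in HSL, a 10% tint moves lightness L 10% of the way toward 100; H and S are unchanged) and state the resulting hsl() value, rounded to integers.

L moves 10% from 49 toward 100: 49 + 5.1 = 54.1 → 54.
H and S are unchanged.

hsl(349, 96%, 54%)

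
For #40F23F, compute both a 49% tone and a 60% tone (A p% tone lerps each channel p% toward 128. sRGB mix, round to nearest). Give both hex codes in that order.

#40F23F is rgb(64, 242, 63).
49% tone:
  R: 64 + 0.49×(128−64) = 64 + 31.36 = 95.36 → 95
  G: 242 + 0.49×(128−242) = 242 − 55.86 = 186.14 → 186
  B: 63 + 0.49×(128−63) = 63 + 31.85 = 94.85 → 95
  → #5FBA5F
60% tone:
  R: 64 + 38.4 = 102.4 → 102
  G: 242 + 0.6×(128−242) = 242 − 68.4 = 173.6 → 174
  B: 63 + 0.6×(128−63) = 63 + 39 = 102 → 102
  → #66AE66

#5FBA5F, #66AE66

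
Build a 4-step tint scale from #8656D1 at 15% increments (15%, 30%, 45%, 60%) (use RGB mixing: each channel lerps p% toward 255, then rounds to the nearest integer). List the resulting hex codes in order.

#986FD8, #AA89DF, #BCA2E6, #CFBBED

#8656D1 is rgb(134, 86, 209).
15%: (134 + 18.15 = 152.15→152, 86 + 25.35 = 111.35→111, 209 + 6.9 = 215.9→216) → #986FD8
30%: (134 + 36.3 = 170.3→170, 86 + 50.7 = 136.7→137, 209 + 13.8 = 222.8→223) → #AA89DF
45%: (134 + 54.45 = 188.45→188, 86 + 76.05 = 162.05→162, 209 + 20.7 = 229.7→230) → #BCA2E6
60%: (134 + 72.6 = 206.6→207, 86 + 101.4 = 187.4→187, 209 + 27.6 = 236.6→237) → #CFBBED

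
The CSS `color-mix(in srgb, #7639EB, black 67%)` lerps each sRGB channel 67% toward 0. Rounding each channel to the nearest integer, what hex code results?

#7639EB is rgb(118, 57, 235).
Lerp each channel 67% toward 0:
  R: 118 − 79.06 = 38.94 → 39
  G: 57 + 0.67×(0−57) = 57 − 38.19 = 18.81 → 19
  B: 235 + 0.67×(0−235) = 235 − 157.45 = 77.55 → 78
rgb(39, 19, 78) = #27134E.

#27134E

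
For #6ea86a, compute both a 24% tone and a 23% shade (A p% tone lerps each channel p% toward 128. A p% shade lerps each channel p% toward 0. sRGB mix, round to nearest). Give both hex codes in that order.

#6ea86a is rgb(110, 168, 106).
24% tone:
  R: 110 + 4.32 = 114.32 → 114
  G: 168 + 0.24×(128−168) = 168 − 9.6 = 158.4 → 158
  B: 106 + 0.24×(128−106) = 106 + 5.28 = 111.28 → 111
  → #729e6f
23% shade:
  R: 110 + 0.23×(0−110) = 110 − 25.3 = 84.7 → 85
  G: 168 − 38.64 = 129.36 → 129
  B: 106 + 0.23×(0−106) = 106 − 24.38 = 81.62 → 82
  → #558152

#729e6f, #558152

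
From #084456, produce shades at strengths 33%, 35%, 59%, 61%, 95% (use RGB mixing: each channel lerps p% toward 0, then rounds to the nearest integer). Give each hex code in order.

#052E3A, #052C38, #031C23, #031B22, #000304

#084456 is rgb(8, 68, 86).
33%: (8 − 2.64 = 5.36→5, 68 − 22.44 = 45.56→46, 86 − 28.38 = 57.62→58) → #052E3A
35%: (8 − 2.8 = 5.2→5, 68 − 23.8 = 44.2→44, 86 − 30.1 = 55.9→56) → #052C38
59%: (8 − 4.72 = 3.28→3, 68 − 40.12 = 27.88→28, 86 − 50.74 = 35.26→35) → #031C23
61%: (8 − 4.88 = 3.12→3, 68 − 41.48 = 26.52→27, 86 − 52.46 = 33.54→34) → #031B22
95%: (8 − 7.6 = 0.4→0, 68 − 64.6 = 3.4→3, 86 − 81.7 = 4.3→4) → #000304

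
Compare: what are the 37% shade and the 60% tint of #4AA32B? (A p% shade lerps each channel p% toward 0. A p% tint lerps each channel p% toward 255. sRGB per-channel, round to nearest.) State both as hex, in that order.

#2F671B, #B7DAAA

#4AA32B is rgb(74, 163, 43).
37% shade:
  R: 74 − 27.38 = 46.62 → 47
  G: 163 + 0.37×(0−163) = 163 − 60.31 = 102.69 → 103
  B: 43 + 0.37×(0−43) = 43 − 15.91 = 27.09 → 27
  → #2F671B
60% tint:
  R: 74 + 0.6×(255−74) = 74 + 108.6 = 182.6 → 183
  G: 163 + 0.6×(255−163) = 163 + 55.2 = 218.2 → 218
  B: 43 + 0.6×(255−43) = 43 + 127.2 = 170.2 → 170
  → #B7DAAA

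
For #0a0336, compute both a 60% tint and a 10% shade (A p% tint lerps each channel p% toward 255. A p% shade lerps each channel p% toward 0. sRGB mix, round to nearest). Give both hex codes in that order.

#0a0336 is rgb(10, 3, 54).
60% tint:
  R: 10 + 0.6×(255−10) = 10 + 147 = 157 → 157
  G: 3 + 151.2 = 154.2 → 154
  B: 54 + 0.6×(255−54) = 54 + 120.6 = 174.6 → 175
  → #9d9aaf
10% shade:
  R: 10 + 0.1×(0−10) = 10 − 1 = 9 → 9
  G: 3 + 0.1×(0−3) = 3 − 0.3 = 2.7 → 3
  B: 54 + 0.1×(0−54) = 54 − 5.4 = 48.6 → 49
  → #090331

#9d9aaf, #090331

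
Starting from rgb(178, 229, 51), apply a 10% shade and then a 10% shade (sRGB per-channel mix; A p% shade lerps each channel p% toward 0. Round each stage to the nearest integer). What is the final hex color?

Per channel, c → c + 0.1(0 − c):
  R: 178 + 0.1×(0−178) = 178 − 17.8 = 160.2 → 160
  G: 229 − 22.9 = 206.1 → 206
  B: 51 + 0.1×(0−51) = 51 − 5.1 = 45.9 → 46
After the shade: rgb(160, 206, 46) = #a0ce2e.
A 10% shade moves each channel 10% toward 0:
  R: 160 − 16 = 144 → 144
  G: 206 + 0.1×(0−206) = 206 − 20.6 = 185.4 → 185
  B: 46 − 4.6 = 41.4 → 41
rgb(144, 185, 41) = #90b929.

#90b929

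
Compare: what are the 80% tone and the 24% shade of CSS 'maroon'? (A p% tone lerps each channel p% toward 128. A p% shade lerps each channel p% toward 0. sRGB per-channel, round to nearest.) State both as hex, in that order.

CSS maroon is rgb(128, 0, 0).
80% tone:
  R: 128 + 0 = 128 → 128
  G: 0 + 102.4 = 102.4 → 102
  B: 0 + 102.4 = 102.4 → 102
  → #806666
24% shade:
  R: 128 − 30.72 = 97.28 → 97
  G: 0 + 0 = 0 → 0
  B: 0 + 0 = 0 → 0
  → #610000

#806666, #610000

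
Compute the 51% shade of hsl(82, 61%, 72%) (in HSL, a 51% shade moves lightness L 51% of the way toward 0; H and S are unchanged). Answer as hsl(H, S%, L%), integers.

hsl(82, 61%, 35%)

L moves 51% from 72 toward 0: 72 − 36.72 = 35.28 → 35.
H and S are unchanged.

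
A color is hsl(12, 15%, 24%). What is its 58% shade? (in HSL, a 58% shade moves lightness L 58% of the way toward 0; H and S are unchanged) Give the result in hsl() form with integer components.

hsl(12, 15%, 10%)

L moves 58% from 24 toward 0: 24 − 13.92 = 10.08 → 10.
H and S are unchanged.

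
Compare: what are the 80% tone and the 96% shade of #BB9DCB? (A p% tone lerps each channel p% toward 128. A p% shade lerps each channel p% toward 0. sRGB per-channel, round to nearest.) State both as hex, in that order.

#8C868F, #070608

#BB9DCB is rgb(187, 157, 203).
80% tone:
  R: 187 + 0.8×(128−187) = 187 − 47.2 = 139.8 → 140
  G: 157 + 0.8×(128−157) = 157 − 23.2 = 133.8 → 134
  B: 203 + 0.8×(128−203) = 203 − 60 = 143 → 143
  → #8C868F
96% shade:
  R: 187 − 179.52 = 7.48 → 7
  G: 157 + 0.96×(0−157) = 157 − 150.72 = 6.28 → 6
  B: 203 − 194.88 = 8.12 → 8
  → #070608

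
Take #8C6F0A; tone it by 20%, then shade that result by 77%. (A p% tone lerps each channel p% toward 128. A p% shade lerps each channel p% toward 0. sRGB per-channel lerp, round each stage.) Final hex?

#201A08

#8C6F0A is rgb(140, 111, 10).
Lerp each channel 20% toward 128:
  R: 140 + 0.2×(128−140) = 140 − 2.4 = 137.6 → 138
  G: 111 + 0.2×(128−111) = 111 + 3.4 = 114.4 → 114
  B: 10 + 0.2×(128−10) = 10 + 23.6 = 33.6 → 34
After the tone: rgb(138, 114, 34) = #8A7222.
A 77% shade moves each channel 77% toward 0:
  R: 138 − 106.26 = 31.74 → 32
  G: 114 − 87.78 = 26.22 → 26
  B: 34 − 26.18 = 7.82 → 8
rgb(32, 26, 8) = #201A08.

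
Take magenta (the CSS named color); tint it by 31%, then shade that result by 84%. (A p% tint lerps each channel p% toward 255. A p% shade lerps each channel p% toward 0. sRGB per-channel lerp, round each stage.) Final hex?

#290D29

CSS magenta is rgb(255, 0, 255).
Per channel, c → c + 0.31(255 − c):
  R: 255 + 0.31×(255−255) = 255 + 0 = 255 → 255
  G: 0 + 0.31×(255−0) = 0 + 79.05 = 79.05 → 79
  B: 255 + 0.31×(255−255) = 255 + 0 = 255 → 255
After the tint: rgb(255, 79, 255) = #FF4FFF.
An 84% shade moves each channel 84% toward 0:
  R: 255 + 0.84×(0−255) = 255 − 214.2 = 40.8 → 41
  G: 79 − 66.36 = 12.64 → 13
  B: 255 + 0.84×(0−255) = 255 − 214.2 = 40.8 → 41
rgb(41, 13, 41) = #290D29.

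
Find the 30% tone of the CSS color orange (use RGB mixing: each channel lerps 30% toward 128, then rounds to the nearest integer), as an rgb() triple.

rgb(217, 154, 38)

CSS orange is rgb(255, 165, 0).
Per channel, c → c + 0.3(128 − c):
  R: 255 + 0.3×(128−255) = 255 − 38.1 = 216.9 → 217
  G: 165 + 0.3×(128−165) = 165 − 11.1 = 153.9 → 154
  B: 0 + 0.3×(128−0) = 0 + 38.4 = 38.4 → 38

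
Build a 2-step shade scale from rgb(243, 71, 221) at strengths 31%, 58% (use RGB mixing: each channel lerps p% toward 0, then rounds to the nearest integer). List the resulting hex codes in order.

31%: (243 − 75.33 = 167.67→168, 71 − 22.01 = 48.99→49, 221 − 68.51 = 152.49→152) → #A83198
58%: (243 − 140.94 = 102.06→102, 71 − 41.18 = 29.82→30, 221 − 128.18 = 92.82→93) → #661E5D

#A83198, #661E5D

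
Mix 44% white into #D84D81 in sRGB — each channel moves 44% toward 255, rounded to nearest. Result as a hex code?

#E99BB8

#D84D81 is rgb(216, 77, 129).
Lerp each channel 44% toward 255:
  R: 216 + 17.16 = 233.16 → 233
  G: 77 + 0.44×(255−77) = 77 + 78.32 = 155.32 → 155
  B: 129 + 55.44 = 184.44 → 184
rgb(233, 155, 184) = #E99BB8.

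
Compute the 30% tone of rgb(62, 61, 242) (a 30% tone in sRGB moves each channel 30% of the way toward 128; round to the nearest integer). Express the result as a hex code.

Lerp each channel 30% toward 128:
  R: 62 + 19.8 = 81.8 → 82
  G: 61 + 20.1 = 81.1 → 81
  B: 242 + 0.3×(128−242) = 242 − 34.2 = 207.8 → 208
rgb(82, 81, 208) = #5251D0.

#5251D0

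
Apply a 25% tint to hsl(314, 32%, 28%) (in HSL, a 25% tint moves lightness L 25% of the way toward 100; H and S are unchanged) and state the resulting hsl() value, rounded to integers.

hsl(314, 32%, 46%)

L moves 25% from 28 toward 100: 28 + 18 = 46 → 46.
H and S are unchanged.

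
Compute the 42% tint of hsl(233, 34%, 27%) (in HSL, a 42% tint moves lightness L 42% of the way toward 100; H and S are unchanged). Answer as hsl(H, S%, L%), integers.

L moves 42% from 27 toward 100: 27 + 30.66 = 57.66 → 58.
H and S are unchanged.

hsl(233, 34%, 58%)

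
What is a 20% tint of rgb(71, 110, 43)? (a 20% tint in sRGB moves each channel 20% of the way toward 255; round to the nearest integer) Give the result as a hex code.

#6C8B55

A 20% tint moves each channel 20% toward 255:
  R: 71 + 36.8 = 107.8 → 108
  G: 110 + 0.2×(255−110) = 110 + 29 = 139 → 139
  B: 43 + 42.4 = 85.4 → 85
rgb(108, 139, 85) = #6C8B55.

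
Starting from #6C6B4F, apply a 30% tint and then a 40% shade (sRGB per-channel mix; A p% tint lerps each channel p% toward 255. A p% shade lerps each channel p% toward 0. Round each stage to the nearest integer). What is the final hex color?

#6C6B4F is rgb(108, 107, 79).
A 30% tint moves each channel 30% toward 255:
  R: 108 + 0.3×(255−108) = 108 + 44.1 = 152.1 → 152
  G: 107 + 44.4 = 151.4 → 151
  B: 79 + 0.3×(255−79) = 79 + 52.8 = 131.8 → 132
After the tint: rgb(152, 151, 132) = #989784.
Per channel, c → c + 0.4(0 − c):
  R: 152 + 0.4×(0−152) = 152 − 60.8 = 91.2 → 91
  G: 151 + 0.4×(0−151) = 151 − 60.4 = 90.6 → 91
  B: 132 − 52.8 = 79.2 → 79
rgb(91, 91, 79) = #5B5B4F.

#5B5B4F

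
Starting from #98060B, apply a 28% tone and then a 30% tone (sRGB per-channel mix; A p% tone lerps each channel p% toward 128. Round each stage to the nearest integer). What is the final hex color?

#8C4245

#98060B is rgb(152, 6, 11).
Per channel, c → c + 0.28(128 − c):
  R: 152 + 0.28×(128−152) = 152 − 6.72 = 145.28 → 145
  G: 6 + 34.16 = 40.16 → 40
  B: 11 + 32.76 = 43.76 → 44
After the tone: rgb(145, 40, 44) = #91282C.
A 30% tone moves each channel 30% toward 128:
  R: 145 − 5.1 = 139.9 → 140
  G: 40 + 26.4 = 66.4 → 66
  B: 44 + 0.3×(128−44) = 44 + 25.2 = 69.2 → 69
rgb(140, 66, 69) = #8C4245.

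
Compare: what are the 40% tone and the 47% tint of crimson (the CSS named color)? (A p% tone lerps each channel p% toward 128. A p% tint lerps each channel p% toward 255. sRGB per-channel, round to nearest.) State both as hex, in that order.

CSS crimson is rgb(220, 20, 60).
40% tone:
  R: 220 + 0.4×(128−220) = 220 − 36.8 = 183.2 → 183
  G: 20 + 43.2 = 63.2 → 63
  B: 60 + 0.4×(128−60) = 60 + 27.2 = 87.2 → 87
  → #b73f57
47% tint:
  R: 220 + 0.47×(255−220) = 220 + 16.45 = 236.45 → 236
  G: 20 + 0.47×(255−20) = 20 + 110.45 = 130.45 → 130
  B: 60 + 0.47×(255−60) = 60 + 91.65 = 151.65 → 152
  → #ec8298

#b73f57, #ec8298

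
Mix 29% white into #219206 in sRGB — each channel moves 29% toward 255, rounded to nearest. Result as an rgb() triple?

rgb(97, 178, 78)

#219206 is rgb(33, 146, 6).
A 29% tint moves each channel 29% toward 255:
  R: 33 + 0.29×(255−33) = 33 + 64.38 = 97.38 → 97
  G: 146 + 0.29×(255−146) = 146 + 31.61 = 177.61 → 178
  B: 6 + 0.29×(255−6) = 6 + 72.21 = 78.21 → 78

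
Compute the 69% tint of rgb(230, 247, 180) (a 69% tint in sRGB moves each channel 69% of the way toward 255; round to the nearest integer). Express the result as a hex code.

#F7FDE8

A 69% tint moves each channel 69% toward 255:
  R: 230 + 17.25 = 247.25 → 247
  G: 247 + 0.69×(255−247) = 247 + 5.52 = 252.52 → 253
  B: 180 + 0.69×(255−180) = 180 + 51.75 = 231.75 → 232
rgb(247, 253, 232) = #F7FDE8.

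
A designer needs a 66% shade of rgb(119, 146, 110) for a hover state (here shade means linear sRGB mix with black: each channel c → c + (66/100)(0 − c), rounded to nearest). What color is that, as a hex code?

A 66% shade moves each channel 66% toward 0:
  R: 119 − 78.54 = 40.46 → 40
  G: 146 + 0.66×(0−146) = 146 − 96.36 = 49.64 → 50
  B: 110 + 0.66×(0−110) = 110 − 72.6 = 37.4 → 37
rgb(40, 50, 37) = #283225.

#283225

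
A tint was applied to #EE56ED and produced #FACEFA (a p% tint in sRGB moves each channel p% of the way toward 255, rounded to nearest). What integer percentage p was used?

71%

#EE56ED is rgb(238, 86, 237); #FACEFA is rgb(250, 206, 250).
On the G channel (widest range): 206 ≈ 86 + (p/100)(255 − 86), so p ≈ 100×(206 − 86)/(255 − 86) = 12000/169 = 71.01.
p = 71 reproduces all three channels after rounding.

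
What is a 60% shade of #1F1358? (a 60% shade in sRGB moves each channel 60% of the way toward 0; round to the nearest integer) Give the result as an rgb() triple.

#1F1358 is rgb(31, 19, 88).
Lerp each channel 60% toward 0:
  R: 31 − 18.6 = 12.4 → 12
  G: 19 + 0.6×(0−19) = 19 − 11.4 = 7.6 → 8
  B: 88 + 0.6×(0−88) = 88 − 52.8 = 35.2 → 35

rgb(12, 8, 35)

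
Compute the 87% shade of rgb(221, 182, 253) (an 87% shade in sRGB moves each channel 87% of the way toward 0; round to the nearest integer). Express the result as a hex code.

Lerp each channel 87% toward 0:
  R: 221 − 192.27 = 28.73 → 29
  G: 182 + 0.87×(0−182) = 182 − 158.34 = 23.66 → 24
  B: 253 − 220.11 = 32.89 → 33
rgb(29, 24, 33) = #1D1821.

#1D1821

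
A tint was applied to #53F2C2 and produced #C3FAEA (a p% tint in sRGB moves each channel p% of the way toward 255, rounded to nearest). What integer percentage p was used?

#53F2C2 is rgb(83, 242, 194); #C3FAEA is rgb(195, 250, 234).
On the R channel (widest range): 195 ≈ 83 + (p/100)(255 − 83), so p ≈ 100×(195 − 83)/(255 − 83) = 11200/172 = 65.12.
p = 65 reproduces all three channels after rounding.

65%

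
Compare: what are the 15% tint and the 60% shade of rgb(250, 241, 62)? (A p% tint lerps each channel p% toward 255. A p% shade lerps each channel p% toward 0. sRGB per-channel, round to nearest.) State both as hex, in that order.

15% tint:
  R: 250 + 0.15×(255−250) = 250 + 0.75 = 250.75 → 251
  G: 241 + 0.15×(255−241) = 241 + 2.1 = 243.1 → 243
  B: 62 + 28.95 = 90.95 → 91
  → #FBF35B
60% shade:
  R: 250 + 0.6×(0−250) = 250 − 150 = 100 → 100
  G: 241 − 144.6 = 96.4 → 96
  B: 62 + 0.6×(0−62) = 62 − 37.2 = 24.8 → 25
  → #646019

#FBF35B, #646019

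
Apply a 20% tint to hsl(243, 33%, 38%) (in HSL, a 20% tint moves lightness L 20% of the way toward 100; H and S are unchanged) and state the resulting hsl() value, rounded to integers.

hsl(243, 33%, 50%)

L moves 20% from 38 toward 100: 38 + 12.4 = 50.4 → 50.
H and S are unchanged.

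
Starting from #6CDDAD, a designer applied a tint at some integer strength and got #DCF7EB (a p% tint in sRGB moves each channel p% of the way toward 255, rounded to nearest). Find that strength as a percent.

76%

#6CDDAD is rgb(108, 221, 173); #DCF7EB is rgb(220, 247, 235).
On the R channel (widest range): 220 ≈ 108 + (p/100)(255 − 108), so p ≈ 100×(220 − 108)/(255 − 108) = 11200/147 = 76.19.
p = 76 reproduces all three channels after rounding.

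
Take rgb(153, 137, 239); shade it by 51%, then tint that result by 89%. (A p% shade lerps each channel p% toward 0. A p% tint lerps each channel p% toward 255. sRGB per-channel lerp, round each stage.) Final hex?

A 51% shade moves each channel 51% toward 0:
  R: 153 + 0.51×(0−153) = 153 − 78.03 = 74.97 → 75
  G: 137 + 0.51×(0−137) = 137 − 69.87 = 67.13 → 67
  B: 239 + 0.51×(0−239) = 239 − 121.89 = 117.11 → 117
After the shade: rgb(75, 67, 117) = #4B4375.
An 89% tint moves each channel 89% toward 255:
  R: 75 + 0.89×(255−75) = 75 + 160.2 = 235.2 → 235
  G: 67 + 0.89×(255−67) = 67 + 167.32 = 234.32 → 234
  B: 117 + 122.82 = 239.82 → 240
rgb(235, 234, 240) = #EBEAF0.

#EBEAF0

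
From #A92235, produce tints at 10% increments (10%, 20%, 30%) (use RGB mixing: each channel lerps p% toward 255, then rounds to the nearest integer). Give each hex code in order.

#A92235 is rgb(169, 34, 53).
10%: (169 + 8.6 = 177.6→178, 34 + 22.1 = 56.1→56, 53 + 20.2 = 73.2→73) → #B23849
20%: (169 + 17.2 = 186.2→186, 34 + 44.2 = 78.2→78, 53 + 40.4 = 93.4→93) → #BA4E5D
30%: (169 + 25.8 = 194.8→195, 34 + 66.3 = 100.3→100, 53 + 60.6 = 113.6→114) → #C36472

#B23849, #BA4E5D, #C36472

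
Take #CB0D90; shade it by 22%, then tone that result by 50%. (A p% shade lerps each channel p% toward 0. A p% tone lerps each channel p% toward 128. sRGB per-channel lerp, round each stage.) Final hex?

#8F4578

#CB0D90 is rgb(203, 13, 144).
A 22% shade moves each channel 22% toward 0:
  R: 203 − 44.66 = 158.34 → 158
  G: 13 + 0.22×(0−13) = 13 − 2.86 = 10.14 → 10
  B: 144 + 0.22×(0−144) = 144 − 31.68 = 112.32 → 112
After the shade: rgb(158, 10, 112) = #9E0A70.
A 50% tone moves each channel 50% toward 128:
  R: 158 − 15 = 143 → 143
  G: 10 + 0.5×(128−10) = 10 + 59 = 69 → 69
  B: 112 + 0.5×(128−112) = 112 + 8 = 120 → 120
rgb(143, 69, 120) = #8F4578.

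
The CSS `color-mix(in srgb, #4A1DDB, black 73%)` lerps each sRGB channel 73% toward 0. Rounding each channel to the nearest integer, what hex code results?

#4A1DDB is rgb(74, 29, 219).
A 73% shade moves each channel 73% toward 0:
  R: 74 + 0.73×(0−74) = 74 − 54.02 = 19.98 → 20
  G: 29 + 0.73×(0−29) = 29 − 21.17 = 7.83 → 8
  B: 219 − 159.87 = 59.13 → 59
rgb(20, 8, 59) = #14083B.

#14083B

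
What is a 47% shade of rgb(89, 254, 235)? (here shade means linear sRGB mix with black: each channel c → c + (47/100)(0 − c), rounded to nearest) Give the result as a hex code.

#2F877D

Per channel, c → c + 0.47(0 − c):
  R: 89 + 0.47×(0−89) = 89 − 41.83 = 47.17 → 47
  G: 254 − 119.38 = 134.62 → 135
  B: 235 + 0.47×(0−235) = 235 − 110.45 = 124.55 → 125
rgb(47, 135, 125) = #2F877D.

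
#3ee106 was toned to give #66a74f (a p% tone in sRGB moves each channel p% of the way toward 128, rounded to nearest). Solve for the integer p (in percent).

60%

#3ee106 is rgb(62, 225, 6); #66a74f is rgb(102, 167, 79).
On the B channel (widest range): 79 ≈ 6 + (p/100)(128 − 6), so p ≈ 100×(79 − 6)/(128 − 6) = 7300/122 = 59.84.
p = 60 reproduces all three channels after rounding.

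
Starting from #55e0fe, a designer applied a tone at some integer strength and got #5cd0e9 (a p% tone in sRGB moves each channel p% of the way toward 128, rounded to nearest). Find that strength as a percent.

#55e0fe is rgb(85, 224, 254); #5cd0e9 is rgb(92, 208, 233).
On the B channel (widest range): 233 ≈ 254 + (p/100)(128 − 254), so p ≈ 100×(233 − 254)/(128 − 254) = -2100/-126 = 16.67.
p = 17 reproduces all three channels after rounding.

17%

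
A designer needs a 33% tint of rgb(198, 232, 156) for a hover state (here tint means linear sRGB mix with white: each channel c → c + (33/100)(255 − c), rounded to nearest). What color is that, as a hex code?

#D9F0BD

A 33% tint moves each channel 33% toward 255:
  R: 198 + 18.81 = 216.81 → 217
  G: 232 + 0.33×(255−232) = 232 + 7.59 = 239.59 → 240
  B: 156 + 0.33×(255−156) = 156 + 32.67 = 188.67 → 189
rgb(217, 240, 189) = #D9F0BD.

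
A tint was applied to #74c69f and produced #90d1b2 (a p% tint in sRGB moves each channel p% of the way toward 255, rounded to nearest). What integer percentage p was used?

#74c69f is rgb(116, 198, 159); #90d1b2 is rgb(144, 209, 178).
On the R channel (widest range): 144 ≈ 116 + (p/100)(255 − 116), so p ≈ 100×(144 − 116)/(255 − 116) = 2800/139 = 20.14.
p = 20 reproduces all three channels after rounding.

20%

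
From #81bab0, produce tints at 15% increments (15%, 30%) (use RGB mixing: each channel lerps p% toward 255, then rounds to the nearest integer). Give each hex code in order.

#81bab0 is rgb(129, 186, 176).
15%: (129 + 18.9 = 147.9→148, 186 + 10.35 = 196.35→196, 176 + 11.85 = 187.85→188) → #94c4bc
30%: (129 + 37.8 = 166.8→167, 186 + 20.7 = 206.7→207, 176 + 23.7 = 199.7→200) → #a7cfc8

#94c4bc, #a7cfc8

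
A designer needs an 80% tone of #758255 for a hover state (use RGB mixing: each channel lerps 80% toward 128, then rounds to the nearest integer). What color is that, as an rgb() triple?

#758255 is rgb(117, 130, 85).
Lerp each channel 80% toward 128:
  R: 117 + 0.8×(128−117) = 117 + 8.8 = 125.8 → 126
  G: 130 + 0.8×(128−130) = 130 − 1.6 = 128.4 → 128
  B: 85 + 0.8×(128−85) = 85 + 34.4 = 119.4 → 119

rgb(126, 128, 119)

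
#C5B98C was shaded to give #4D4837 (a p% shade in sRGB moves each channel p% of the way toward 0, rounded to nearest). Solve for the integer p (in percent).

61%

#C5B98C is rgb(197, 185, 140); #4D4837 is rgb(77, 72, 55).
On the R channel (widest range): 77 ≈ 197 + (p/100)(0 − 197), so p ≈ 100×(77 − 197)/(0 − 197) = -12000/-197 = 60.91.
p = 61 reproduces all three channels after rounding.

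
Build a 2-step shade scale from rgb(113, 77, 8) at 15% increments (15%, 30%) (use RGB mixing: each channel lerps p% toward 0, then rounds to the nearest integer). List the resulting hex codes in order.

#604107, #4f3606

15%: (113 − 16.95 = 96.05→96, 77 − 11.55 = 65.45→65, 8 − 1.2 = 6.8→7) → #604107
30%: (113 − 33.9 = 79.1→79, 77 − 23.1 = 53.9→54, 8 − 2.4 = 5.6→6) → #4f3606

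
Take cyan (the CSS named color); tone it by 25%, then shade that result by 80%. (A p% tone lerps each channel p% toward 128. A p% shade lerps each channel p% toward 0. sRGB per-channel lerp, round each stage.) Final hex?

#062D2D

CSS cyan is rgb(0, 255, 255).
Per channel, c → c + 0.25(128 − c):
  R: 0 + 32 = 32 → 32
  G: 255 − 31.75 = 223.25 → 223
  B: 255 + 0.25×(128−255) = 255 − 31.75 = 223.25 → 223
After the tone: rgb(32, 223, 223) = #20DFDF.
An 80% shade moves each channel 80% toward 0:
  R: 32 + 0.8×(0−32) = 32 − 25.6 = 6.4 → 6
  G: 223 − 178.4 = 44.6 → 45
  B: 223 − 178.4 = 44.6 → 45
rgb(6, 45, 45) = #062D2D.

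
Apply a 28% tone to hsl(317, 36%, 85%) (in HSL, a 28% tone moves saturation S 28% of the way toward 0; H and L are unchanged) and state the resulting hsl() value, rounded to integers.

S moves 28% from 36 toward 0: 36 − 10.08 = 25.92 → 26.
H and L are unchanged.

hsl(317, 26%, 85%)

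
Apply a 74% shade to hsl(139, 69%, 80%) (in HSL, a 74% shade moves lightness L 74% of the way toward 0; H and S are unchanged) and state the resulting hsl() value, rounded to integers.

hsl(139, 69%, 21%)

L moves 74% from 80 toward 0: 80 − 59.2 = 20.8 → 21.
H and S are unchanged.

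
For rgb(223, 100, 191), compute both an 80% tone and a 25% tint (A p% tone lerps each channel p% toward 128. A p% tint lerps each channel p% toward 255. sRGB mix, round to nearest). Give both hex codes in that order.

80% tone:
  R: 223 + 0.8×(128−223) = 223 − 76 = 147 → 147
  G: 100 + 22.4 = 122.4 → 122
  B: 191 − 50.4 = 140.6 → 141
  → #937A8D
25% tint:
  R: 223 + 8 = 231 → 231
  G: 100 + 0.25×(255−100) = 100 + 38.75 = 138.75 → 139
  B: 191 + 0.25×(255−191) = 191 + 16 = 207 → 207
  → #E78BCF

#937A8D, #E78BCF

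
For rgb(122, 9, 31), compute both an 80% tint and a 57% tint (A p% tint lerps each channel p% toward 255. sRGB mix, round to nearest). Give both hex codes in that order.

80% tint:
  R: 122 + 0.8×(255−122) = 122 + 106.4 = 228.4 → 228
  G: 9 + 0.8×(255−9) = 9 + 196.8 = 205.8 → 206
  B: 31 + 0.8×(255−31) = 31 + 179.2 = 210.2 → 210
  → #e4ced2
57% tint:
  R: 122 + 0.57×(255−122) = 122 + 75.81 = 197.81 → 198
  G: 9 + 140.22 = 149.22 → 149
  B: 31 + 0.57×(255−31) = 31 + 127.68 = 158.68 → 159
  → #c6959f

#e4ced2, #c6959f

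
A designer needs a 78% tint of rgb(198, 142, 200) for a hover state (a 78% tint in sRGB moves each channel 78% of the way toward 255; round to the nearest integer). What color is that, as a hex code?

#F2E6F3

A 78% tint moves each channel 78% toward 255:
  R: 198 + 44.46 = 242.46 → 242
  G: 142 + 0.78×(255−142) = 142 + 88.14 = 230.14 → 230
  B: 200 + 0.78×(255−200) = 200 + 42.9 = 242.9 → 243
rgb(242, 230, 243) = #F2E6F3.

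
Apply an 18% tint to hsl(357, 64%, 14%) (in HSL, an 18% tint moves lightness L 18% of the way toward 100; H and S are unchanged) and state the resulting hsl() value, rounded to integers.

hsl(357, 64%, 29%)

L moves 18% from 14 toward 100: 14 + 15.48 = 29.48 → 29.
H and S are unchanged.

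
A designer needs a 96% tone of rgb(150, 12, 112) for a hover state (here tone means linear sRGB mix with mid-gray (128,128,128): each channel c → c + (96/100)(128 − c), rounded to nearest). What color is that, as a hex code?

#817B7F

Per channel, c → c + 0.96(128 − c):
  R: 150 + 0.96×(128−150) = 150 − 21.12 = 128.88 → 129
  G: 12 + 111.36 = 123.36 → 123
  B: 112 + 0.96×(128−112) = 112 + 15.36 = 127.36 → 127
rgb(129, 123, 127) = #817B7F.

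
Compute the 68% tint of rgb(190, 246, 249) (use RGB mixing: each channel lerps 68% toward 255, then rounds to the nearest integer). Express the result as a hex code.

Per channel, c → c + 0.68(255 − c):
  R: 190 + 44.2 = 234.2 → 234
  G: 246 + 6.12 = 252.12 → 252
  B: 249 + 0.68×(255−249) = 249 + 4.08 = 253.08 → 253
rgb(234, 252, 253) = #eafcfd.

#eafcfd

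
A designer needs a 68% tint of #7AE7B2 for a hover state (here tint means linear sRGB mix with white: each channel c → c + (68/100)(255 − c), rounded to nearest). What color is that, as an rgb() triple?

rgb(212, 247, 230)

#7AE7B2 is rgb(122, 231, 178).
Per channel, c → c + 0.68(255 − c):
  R: 122 + 0.68×(255−122) = 122 + 90.44 = 212.44 → 212
  G: 231 + 16.32 = 247.32 → 247
  B: 178 + 0.68×(255−178) = 178 + 52.36 = 230.36 → 230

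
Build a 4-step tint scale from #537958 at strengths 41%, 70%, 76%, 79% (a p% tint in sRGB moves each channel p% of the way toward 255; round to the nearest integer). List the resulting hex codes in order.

#537958 is rgb(83, 121, 88).
41%: (83 + 70.52 = 153.52→154, 121 + 54.94 = 175.94→176, 88 + 68.47 = 156.47→156) → #9AB09C
70%: (83 + 120.4 = 203.4→203, 121 + 93.8 = 214.8→215, 88 + 116.9 = 204.9→205) → #CBD7CD
76%: (83 + 130.72 = 213.72→214, 121 + 101.84 = 222.84→223, 88 + 126.92 = 214.92→215) → #D6DFD7
79%: (83 + 135.88 = 218.88→219, 121 + 105.86 = 226.86→227, 88 + 131.93 = 219.93→220) → #DBE3DC

#9AB09C, #CBD7CD, #D6DFD7, #DBE3DC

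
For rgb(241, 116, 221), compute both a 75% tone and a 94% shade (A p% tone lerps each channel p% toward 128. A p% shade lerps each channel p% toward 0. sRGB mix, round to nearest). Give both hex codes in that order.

#9c7d97, #0e070d

75% tone:
  R: 241 − 84.75 = 156.25 → 156
  G: 116 + 0.75×(128−116) = 116 + 9 = 125 → 125
  B: 221 − 69.75 = 151.25 → 151
  → #9c7d97
94% shade:
  R: 241 − 226.54 = 14.46 → 14
  G: 116 − 109.04 = 6.96 → 7
  B: 221 + 0.94×(0−221) = 221 − 207.74 = 13.26 → 13
  → #0e070d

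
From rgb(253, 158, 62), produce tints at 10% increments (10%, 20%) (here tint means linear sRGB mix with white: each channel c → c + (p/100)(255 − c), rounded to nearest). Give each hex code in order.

#FDA851, #FDB165

10%: (253→253, 158 + 9.7 = 167.7→168, 62 + 19.3 = 81.3→81) → #FDA851
20%: (253→253, 158 + 19.4 = 177.4→177, 62 + 38.6 = 100.6→101) → #FDB165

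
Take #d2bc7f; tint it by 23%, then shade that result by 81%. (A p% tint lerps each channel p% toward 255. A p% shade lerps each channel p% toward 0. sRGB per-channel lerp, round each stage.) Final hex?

#2a271e

#d2bc7f is rgb(210, 188, 127).
Per channel, c → c + 0.23(255 − c):
  R: 210 + 0.23×(255−210) = 210 + 10.35 = 220.35 → 220
  G: 188 + 15.41 = 203.41 → 203
  B: 127 + 29.44 = 156.44 → 156
After the tint: rgb(220, 203, 156) = #dccb9c.
Per channel, c → c + 0.81(0 − c):
  R: 220 − 178.2 = 41.8 → 42
  G: 203 + 0.81×(0−203) = 203 − 164.43 = 38.57 → 39
  B: 156 + 0.81×(0−156) = 156 − 126.36 = 29.64 → 30
rgb(42, 39, 30) = #2a271e.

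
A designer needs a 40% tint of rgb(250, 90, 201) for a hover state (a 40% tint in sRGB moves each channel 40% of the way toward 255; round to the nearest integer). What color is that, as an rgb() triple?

Per channel, c → c + 0.4(255 − c):
  R: 250 + 0.4×(255−250) = 250 + 2 = 252 → 252
  G: 90 + 0.4×(255−90) = 90 + 66 = 156 → 156
  B: 201 + 21.6 = 222.6 → 223

rgb(252, 156, 223)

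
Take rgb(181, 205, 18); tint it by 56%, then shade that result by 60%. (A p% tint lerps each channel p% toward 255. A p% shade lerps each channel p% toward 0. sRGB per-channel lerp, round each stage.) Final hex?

#595D3C

A 56% tint moves each channel 56% toward 255:
  R: 181 + 0.56×(255−181) = 181 + 41.44 = 222.44 → 222
  G: 205 + 0.56×(255−205) = 205 + 28 = 233 → 233
  B: 18 + 0.56×(255−18) = 18 + 132.72 = 150.72 → 151
After the tint: rgb(222, 233, 151) = #DEE997.
A 60% shade moves each channel 60% toward 0:
  R: 222 − 133.2 = 88.8 → 89
  G: 233 + 0.6×(0−233) = 233 − 139.8 = 93.2 → 93
  B: 151 + 0.6×(0−151) = 151 − 90.6 = 60.4 → 60
rgb(89, 93, 60) = #595D3C.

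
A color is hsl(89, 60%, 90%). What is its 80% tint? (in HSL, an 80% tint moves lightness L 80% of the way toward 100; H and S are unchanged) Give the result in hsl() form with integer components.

L moves 80% from 90 toward 100: 90 + 8 = 98 → 98.
H and S are unchanged.

hsl(89, 60%, 98%)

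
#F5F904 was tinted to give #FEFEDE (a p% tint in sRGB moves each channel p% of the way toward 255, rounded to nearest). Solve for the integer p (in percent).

#F5F904 is rgb(245, 249, 4); #FEFEDE is rgb(254, 254, 222).
On the B channel (widest range): 222 ≈ 4 + (p/100)(255 − 4), so p ≈ 100×(222 − 4)/(255 − 4) = 21800/251 = 86.85.
p = 87 reproduces all three channels after rounding.

87%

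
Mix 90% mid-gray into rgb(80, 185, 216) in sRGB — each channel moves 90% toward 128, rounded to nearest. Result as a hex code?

A 90% tone moves each channel 90% toward 128:
  R: 80 + 0.9×(128−80) = 80 + 43.2 = 123.2 → 123
  G: 185 + 0.9×(128−185) = 185 − 51.3 = 133.7 → 134
  B: 216 + 0.9×(128−216) = 216 − 79.2 = 136.8 → 137
rgb(123, 134, 137) = #7B8689.

#7B8689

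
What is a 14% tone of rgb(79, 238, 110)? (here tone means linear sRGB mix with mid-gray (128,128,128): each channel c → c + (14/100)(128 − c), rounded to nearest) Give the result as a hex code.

Lerp each channel 14% toward 128:
  R: 79 + 0.14×(128−79) = 79 + 6.86 = 85.86 → 86
  G: 238 − 15.4 = 222.6 → 223
  B: 110 + 2.52 = 112.52 → 113
rgb(86, 223, 113) = #56df71.

#56df71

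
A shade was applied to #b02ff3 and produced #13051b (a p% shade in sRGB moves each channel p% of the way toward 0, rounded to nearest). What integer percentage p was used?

89%

#b02ff3 is rgb(176, 47, 243); #13051b is rgb(19, 5, 27).
On the B channel (widest range): 27 ≈ 243 + (p/100)(0 − 243), so p ≈ 100×(27 − 243)/(0 − 243) = -21600/-243 = 88.89.
p = 89 reproduces all three channels after rounding.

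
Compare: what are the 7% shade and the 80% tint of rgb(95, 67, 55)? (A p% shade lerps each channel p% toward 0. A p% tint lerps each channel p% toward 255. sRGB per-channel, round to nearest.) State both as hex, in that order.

7% shade:
  R: 95 + 0.07×(0−95) = 95 − 6.65 = 88.35 → 88
  G: 67 − 4.69 = 62.31 → 62
  B: 55 − 3.85 = 51.15 → 51
  → #583E33
80% tint:
  R: 95 + 128 = 223 → 223
  G: 67 + 0.8×(255−67) = 67 + 150.4 = 217.4 → 217
  B: 55 + 0.8×(255−55) = 55 + 160 = 215 → 215
  → #DFD9D7

#583E33, #DFD9D7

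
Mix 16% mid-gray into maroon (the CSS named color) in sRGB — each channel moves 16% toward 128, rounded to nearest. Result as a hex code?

#801414

CSS maroon is rgb(128, 0, 0).
Lerp each channel 16% toward 128:
  R: 128 + 0.16×(128−128) = 128 + 0 = 128 → 128
  G: 0 + 20.48 = 20.48 → 20
  B: 0 + 0.16×(128−0) = 0 + 20.48 = 20.48 → 20
rgb(128, 20, 20) = #801414.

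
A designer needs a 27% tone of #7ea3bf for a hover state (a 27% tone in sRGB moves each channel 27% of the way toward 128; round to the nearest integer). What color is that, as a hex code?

#7f9aae

#7ea3bf is rgb(126, 163, 191).
Lerp each channel 27% toward 128:
  R: 126 + 0.27×(128−126) = 126 + 0.54 = 126.54 → 127
  G: 163 − 9.45 = 153.55 → 154
  B: 191 + 0.27×(128−191) = 191 − 17.01 = 173.99 → 174
rgb(127, 154, 174) = #7f9aae.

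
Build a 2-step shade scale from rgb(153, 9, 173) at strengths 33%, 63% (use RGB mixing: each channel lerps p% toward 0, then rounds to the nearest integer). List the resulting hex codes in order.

#670674, #390340

33%: (153 − 50.49 = 102.51→103, 9 − 2.97 = 6.03→6, 173 − 57.09 = 115.91→116) → #670674
63%: (153 − 96.39 = 56.61→57, 9 − 5.67 = 3.33→3, 173 − 108.99 = 64.01→64) → #390340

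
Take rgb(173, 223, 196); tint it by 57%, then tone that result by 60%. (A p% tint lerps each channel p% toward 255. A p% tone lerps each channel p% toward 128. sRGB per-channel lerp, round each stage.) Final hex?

#A5ADA9

Per channel, c → c + 0.57(255 − c):
  R: 173 + 46.74 = 219.74 → 220
  G: 223 + 0.57×(255−223) = 223 + 18.24 = 241.24 → 241
  B: 196 + 0.57×(255−196) = 196 + 33.63 = 229.63 → 230
After the tint: rgb(220, 241, 230) = #DCF1E6.
Lerp each channel 60% toward 128:
  R: 220 + 0.6×(128−220) = 220 − 55.2 = 164.8 → 165
  G: 241 + 0.6×(128−241) = 241 − 67.8 = 173.2 → 173
  B: 230 − 61.2 = 168.8 → 169
rgb(165, 173, 169) = #A5ADA9.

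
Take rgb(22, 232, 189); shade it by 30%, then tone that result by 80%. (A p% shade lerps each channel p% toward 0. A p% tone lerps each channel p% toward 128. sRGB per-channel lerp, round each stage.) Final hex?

Per channel, c → c + 0.3(0 − c):
  R: 22 + 0.3×(0−22) = 22 − 6.6 = 15.4 → 15
  G: 232 − 69.6 = 162.4 → 162
  B: 189 − 56.7 = 132.3 → 132
After the shade: rgb(15, 162, 132) = #0fa284.
Per channel, c → c + 0.8(128 − c):
  R: 15 + 90.4 = 105.4 → 105
  G: 162 + 0.8×(128−162) = 162 − 27.2 = 134.8 → 135
  B: 132 − 3.2 = 128.8 → 129
rgb(105, 135, 129) = #698781.

#698781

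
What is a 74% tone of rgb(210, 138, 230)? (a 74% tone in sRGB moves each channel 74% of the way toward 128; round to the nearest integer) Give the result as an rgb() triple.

rgb(149, 131, 155)

Lerp each channel 74% toward 128:
  R: 210 − 60.68 = 149.32 → 149
  G: 138 + 0.74×(128−138) = 138 − 7.4 = 130.6 → 131
  B: 230 − 75.48 = 154.52 → 155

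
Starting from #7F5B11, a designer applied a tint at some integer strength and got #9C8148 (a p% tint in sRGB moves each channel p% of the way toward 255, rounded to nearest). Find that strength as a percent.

23%

#7F5B11 is rgb(127, 91, 17); #9C8148 is rgb(156, 129, 72).
On the B channel (widest range): 72 ≈ 17 + (p/100)(255 − 17), so p ≈ 100×(72 − 17)/(255 − 17) = 5500/238 = 23.11.
p = 23 reproduces all three channels after rounding.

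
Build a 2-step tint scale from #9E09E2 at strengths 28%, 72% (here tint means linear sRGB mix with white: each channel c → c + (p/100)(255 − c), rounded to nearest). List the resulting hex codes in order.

#B94EEA, #E4BAF7

#9E09E2 is rgb(158, 9, 226).
28%: (158 + 27.16 = 185.16→185, 9 + 68.88 = 77.88→78, 226 + 8.12 = 234.12→234) → #B94EEA
72%: (158 + 69.84 = 227.84→228, 9 + 177.12 = 186.12→186, 226 + 20.88 = 246.88→247) → #E4BAF7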